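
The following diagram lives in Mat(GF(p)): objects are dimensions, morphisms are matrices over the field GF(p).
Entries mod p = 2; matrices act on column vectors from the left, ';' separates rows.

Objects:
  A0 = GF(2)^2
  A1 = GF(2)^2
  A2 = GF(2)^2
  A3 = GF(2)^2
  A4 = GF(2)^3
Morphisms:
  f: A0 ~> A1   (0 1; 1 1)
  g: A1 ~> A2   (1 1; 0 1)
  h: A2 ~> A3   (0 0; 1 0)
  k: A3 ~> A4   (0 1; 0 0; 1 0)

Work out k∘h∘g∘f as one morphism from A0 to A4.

Answer: (1 0; 0 0; 0 0)

Derivation:
  e0=[1,0] f~>[0,1] g~>[1,1] h~>[0,1] k~>[1,0,0]
  e1=[0,1] f~>[1,1] g~>[0,1] h~>[0,0] k~>[0,0,0]
⟦path⟧: (1 0; 0 0; 0 0)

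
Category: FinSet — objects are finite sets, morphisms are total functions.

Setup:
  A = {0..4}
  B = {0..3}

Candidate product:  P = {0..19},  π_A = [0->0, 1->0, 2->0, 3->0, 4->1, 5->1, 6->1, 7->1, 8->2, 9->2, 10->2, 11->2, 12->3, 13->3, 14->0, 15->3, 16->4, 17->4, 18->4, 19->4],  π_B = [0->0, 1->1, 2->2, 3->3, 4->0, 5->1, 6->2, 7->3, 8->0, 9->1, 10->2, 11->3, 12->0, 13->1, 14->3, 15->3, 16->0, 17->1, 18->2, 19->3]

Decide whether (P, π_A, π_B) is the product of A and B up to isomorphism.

Answer: NOT A VALID PRODUCT — duplicate pair at indices 3,14

Trace:
|A|·|B| = 5·4 = 20;  |P| = 20
Check the pairing map k ↦ (π_A(k), π_B(k)):
  0 -> (0,0)
  1 -> (0,1)
  2 -> (0,2)
  3 -> (0,3)
  4 -> (1,0)
  5 -> (1,1)
  6 -> (1,2)
  7 -> (1,3)
  8 -> (2,0)
  9 -> (2,1)
  10 -> (2,2)
  11 -> (2,3)
  12 -> (3,0)
  13 -> (3,1)
  14 -> (0,3)  ✗ repeats pair of k=3
  15 -> (3,3)
  16 -> (4,0)
  17 -> (4,1)
  18 -> (4,2)
  19 -> (4,3)
distinct pairs in image: 19 / 20 needed
  → (0,3) hit at k=3 and k=14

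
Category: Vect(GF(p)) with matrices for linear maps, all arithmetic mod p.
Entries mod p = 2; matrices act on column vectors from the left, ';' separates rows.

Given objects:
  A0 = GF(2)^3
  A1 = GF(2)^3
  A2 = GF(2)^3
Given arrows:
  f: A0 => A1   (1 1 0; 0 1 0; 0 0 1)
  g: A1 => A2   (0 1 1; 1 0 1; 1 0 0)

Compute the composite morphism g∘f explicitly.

Answer: (0 1 1; 1 1 1; 1 1 0)

Derivation:
  e0=⟨1,0,0⟩ f=>⟨1,0,0⟩ g=>⟨0,1,1⟩
  e1=⟨0,1,0⟩ f=>⟨1,1,0⟩ g=>⟨1,1,1⟩
  e2=⟨0,0,1⟩ f=>⟨0,0,1⟩ g=>⟨1,1,0⟩
⟦path⟧: (0 1 1; 1 1 1; 1 1 0)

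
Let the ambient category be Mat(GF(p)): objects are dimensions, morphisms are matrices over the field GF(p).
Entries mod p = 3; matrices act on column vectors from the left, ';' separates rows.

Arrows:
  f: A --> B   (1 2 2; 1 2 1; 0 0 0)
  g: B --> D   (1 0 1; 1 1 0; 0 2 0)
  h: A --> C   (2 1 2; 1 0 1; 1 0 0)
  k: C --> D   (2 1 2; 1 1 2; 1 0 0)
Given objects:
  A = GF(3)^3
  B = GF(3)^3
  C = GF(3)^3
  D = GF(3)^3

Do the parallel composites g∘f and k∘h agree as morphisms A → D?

Answer: COMMUTES

Trace:
Path 1 = f;g:
  e0=(1,0,0) f-->(1,1,0) g-->(1,2,2)
  e1=(0,1,0) f-->(2,2,0) g-->(2,1,1)
  e2=(0,0,1) f-->(2,1,0) g-->(2,0,2)
  result₁ = (1 2 2; 2 1 0; 2 1 2)
Path 2 = h;k:
  e0=(1,0,0) h-->(2,1,1) k-->(1,2,2)
  e1=(0,1,0) h-->(1,0,0) k-->(2,1,1)
  e2=(0,0,1) h-->(2,1,0) k-->(2,0,2)
  result₂ = (1 2 2; 2 1 0; 2 1 2)
Equal? same morphism ✓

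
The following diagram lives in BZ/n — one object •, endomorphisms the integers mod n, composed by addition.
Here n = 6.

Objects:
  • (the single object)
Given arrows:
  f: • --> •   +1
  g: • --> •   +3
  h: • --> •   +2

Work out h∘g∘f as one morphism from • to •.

Answer: +0

Trace:
  0 +1≡1 +3≡4 +2≡0  (mod 6)
result: +0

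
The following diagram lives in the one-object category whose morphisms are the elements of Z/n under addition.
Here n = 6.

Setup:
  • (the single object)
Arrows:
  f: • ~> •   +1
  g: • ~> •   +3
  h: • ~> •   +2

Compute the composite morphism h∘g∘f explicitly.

  0 +1≡1 +3≡4 +2≡0  (mod 6)
result: +0

Answer: +0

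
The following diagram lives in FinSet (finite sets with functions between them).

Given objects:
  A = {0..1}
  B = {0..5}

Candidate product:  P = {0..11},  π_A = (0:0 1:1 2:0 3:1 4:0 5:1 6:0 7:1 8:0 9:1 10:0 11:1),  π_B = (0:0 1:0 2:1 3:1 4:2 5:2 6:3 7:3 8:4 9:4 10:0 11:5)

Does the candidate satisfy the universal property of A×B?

Answer: NOT A VALID PRODUCT — duplicate pair at indices 0,10

Work:
|A|·|B| = 2·6 = 12;  |P| = 12
Check the pairing map k ↦ (π_A(k), π_B(k)):
  0 : (0,0)
  1 : (1,0)
  2 : (0,1)
  3 : (1,1)
  4 : (0,2)
  5 : (1,2)
  6 : (0,3)
  7 : (1,3)
  8 : (0,4)
  9 : (1,4)
  10 : (0,0)  ✗ repeats pair of k=0
  11 : (1,5)
distinct pairs in image: 11 / 12 needed
  → (0,0) hit at k=0 and k=10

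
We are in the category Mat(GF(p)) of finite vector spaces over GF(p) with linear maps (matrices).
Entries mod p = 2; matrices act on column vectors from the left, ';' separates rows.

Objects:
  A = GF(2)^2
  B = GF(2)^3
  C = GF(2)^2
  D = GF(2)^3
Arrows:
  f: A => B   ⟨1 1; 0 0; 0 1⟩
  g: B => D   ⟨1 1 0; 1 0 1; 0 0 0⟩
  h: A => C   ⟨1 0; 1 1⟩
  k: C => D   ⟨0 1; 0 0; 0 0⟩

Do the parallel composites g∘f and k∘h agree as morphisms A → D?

Answer: DOES NOT COMMUTE

Trace:
1) trace f;g:
  e0=[1,0] f=>[1,0,0] g=>[1,1,0]
  e1=[0,1] f=>[1,0,1] g=>[1,0,0]
  composite₁ = ⟨1 1; 1 0; 0 0⟩
2) trace h;k:
  e0=[1,0] h=>[1,1] k=>[1,0,0]
  e1=[0,1] h=>[0,1] k=>[1,0,0]
  composite₂ = ⟨1 1; 0 0; 0 0⟩
Equal? distinct morphisms ✗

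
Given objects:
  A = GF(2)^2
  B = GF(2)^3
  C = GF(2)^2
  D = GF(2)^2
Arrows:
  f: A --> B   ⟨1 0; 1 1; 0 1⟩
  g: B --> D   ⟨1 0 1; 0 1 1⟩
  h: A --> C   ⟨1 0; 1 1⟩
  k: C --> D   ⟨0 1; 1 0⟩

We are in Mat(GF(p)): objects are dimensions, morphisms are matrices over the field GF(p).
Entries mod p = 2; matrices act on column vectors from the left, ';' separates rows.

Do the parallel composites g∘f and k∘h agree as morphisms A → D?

Along f;g (path 1):
  e0=⟨1,0⟩ f-->⟨1,1,0⟩ g-->⟨1,1⟩
  e1=⟨0,1⟩ f-->⟨0,1,1⟩ g-->⟨1,0⟩
  ⟦path⟧₁ = ⟨1 1; 1 0⟩
Along h;k (path 2):
  e0=⟨1,0⟩ h-->⟨1,1⟩ k-->⟨1,1⟩
  e1=⟨0,1⟩ h-->⟨0,1⟩ k-->⟨1,0⟩
  ⟦path⟧₂ = ⟨1 1; 1 0⟩
Equal? equal; square commutes

Answer: COMMUTES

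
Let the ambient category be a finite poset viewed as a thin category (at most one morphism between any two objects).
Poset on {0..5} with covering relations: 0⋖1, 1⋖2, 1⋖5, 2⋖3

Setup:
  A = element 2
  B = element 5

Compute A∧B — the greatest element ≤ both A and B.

Answer: A∧B = 1

Trace:
Lower bounds of A=2 and B=5: {0,1}
  0 ⊑ 1
  1 ⊑ 1
glb = 1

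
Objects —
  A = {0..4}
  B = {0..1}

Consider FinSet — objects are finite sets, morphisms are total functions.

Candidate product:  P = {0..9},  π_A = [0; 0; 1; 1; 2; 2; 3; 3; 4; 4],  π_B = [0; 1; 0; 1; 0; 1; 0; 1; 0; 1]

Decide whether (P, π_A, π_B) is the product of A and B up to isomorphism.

|A|·|B| = 5·2 = 10;  |P| = 10
Check the pairing map k ↦ (π_A(k), π_B(k)):
  0 -> (0,0)
  1 -> (0,1)
  2 -> (1,0)
  3 -> (1,1)
  4 -> (2,0)
  5 -> (2,1)
  6 -> (3,0)
  7 -> (3,1)
  8 -> (4,0)
  9 -> (4,1)
distinct pairs in image: 10 / 10 needed
  → bijection onto A×B; projections well-typed.

Answer: VALID PRODUCT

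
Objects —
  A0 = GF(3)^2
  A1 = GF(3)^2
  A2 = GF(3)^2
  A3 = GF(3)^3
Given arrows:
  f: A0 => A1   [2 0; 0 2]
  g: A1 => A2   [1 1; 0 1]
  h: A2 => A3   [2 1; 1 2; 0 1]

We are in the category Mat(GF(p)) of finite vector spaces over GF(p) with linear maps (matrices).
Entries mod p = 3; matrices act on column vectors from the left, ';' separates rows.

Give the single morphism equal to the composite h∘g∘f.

Answer: [1 0; 2 0; 0 2]

Work:
  e0=(1,0) f=>(2,0) g=>(2,0) h=>(1,2,0)
  e1=(0,1) f=>(0,2) g=>(2,2) h=>(0,0,2)
result: [1 0; 2 0; 0 2]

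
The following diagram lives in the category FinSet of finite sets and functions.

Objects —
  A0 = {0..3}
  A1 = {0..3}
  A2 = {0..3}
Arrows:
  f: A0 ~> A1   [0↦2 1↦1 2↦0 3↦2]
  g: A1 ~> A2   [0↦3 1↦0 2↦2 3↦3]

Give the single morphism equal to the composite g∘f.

  0 f~>2 g~>2
  1 f~>1 g~>0
  2 f~>0 g~>3
  3 f~>2 g~>2
⟦path⟧: [0↦2 1↦0 2↦3 3↦2]

Answer: [0↦2 1↦0 2↦3 3↦2]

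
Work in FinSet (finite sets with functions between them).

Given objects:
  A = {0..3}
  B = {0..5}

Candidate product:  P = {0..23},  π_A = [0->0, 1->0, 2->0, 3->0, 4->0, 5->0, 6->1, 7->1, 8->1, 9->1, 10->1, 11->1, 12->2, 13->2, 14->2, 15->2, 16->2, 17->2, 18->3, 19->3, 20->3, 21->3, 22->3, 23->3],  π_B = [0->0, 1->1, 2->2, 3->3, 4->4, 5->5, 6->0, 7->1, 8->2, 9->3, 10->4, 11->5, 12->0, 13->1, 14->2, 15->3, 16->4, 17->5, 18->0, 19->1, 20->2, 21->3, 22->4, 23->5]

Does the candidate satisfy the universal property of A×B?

Answer: VALID PRODUCT

Trace:
|A|·|B| = 4·6 = 24;  |P| = 24
Check the pairing map k ↦ (π_A(k), π_B(k)):
  0 -> (0,0)
  1 -> (0,1)
  2 -> (0,2)
  3 -> (0,3)
  4 -> (0,4)
  5 -> (0,5)
  6 -> (1,0)
  7 -> (1,1)
  8 -> (1,2)
  9 -> (1,3)
  10 -> (1,4)
  11 -> (1,5)
  12 -> (2,0)
  13 -> (2,1)
  14 -> (2,2)
  15 -> (2,3)
  16 -> (2,4)
  17 -> (2,5)
  18 -> (3,0)
  19 -> (3,1)
  20 -> (3,2)
  21 -> (3,3)
  22 -> (3,4)
  23 -> (3,5)
distinct pairs in image: 24 / 24 needed
  → bijection onto A×B; projections well-typed.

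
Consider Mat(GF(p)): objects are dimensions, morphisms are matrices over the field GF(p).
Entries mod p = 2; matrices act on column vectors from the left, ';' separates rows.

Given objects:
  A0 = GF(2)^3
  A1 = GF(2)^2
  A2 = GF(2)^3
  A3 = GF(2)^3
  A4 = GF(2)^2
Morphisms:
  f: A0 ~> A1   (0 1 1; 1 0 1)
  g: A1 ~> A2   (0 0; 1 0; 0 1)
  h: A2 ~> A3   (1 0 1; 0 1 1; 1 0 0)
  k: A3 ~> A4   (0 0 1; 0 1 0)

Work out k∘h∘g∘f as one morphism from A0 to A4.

Answer: (0 0 0; 1 1 0)

Trace:
  e0=(1,0,0) f~>(0,1) g~>(0,0,1) h~>(1,1,0) k~>(0,1)
  e1=(0,1,0) f~>(1,0) g~>(0,1,0) h~>(0,1,0) k~>(0,1)
  e2=(0,0,1) f~>(1,1) g~>(0,1,1) h~>(1,0,0) k~>(0,0)
composite: (0 0 0; 1 1 0)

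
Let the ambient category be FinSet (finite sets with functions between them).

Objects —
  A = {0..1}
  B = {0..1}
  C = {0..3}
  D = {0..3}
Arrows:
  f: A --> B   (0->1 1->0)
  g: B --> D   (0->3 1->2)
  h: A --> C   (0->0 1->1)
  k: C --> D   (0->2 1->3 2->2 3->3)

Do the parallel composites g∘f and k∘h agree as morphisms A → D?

Answer: COMMUTES

Trace:
Along f;g (path 1):
  0 f-->1 g-->2
  1 f-->0 g-->3
  result₁ = (0->2 1->3)
Along h;k (path 2):
  0 h-->0 k-->2
  1 h-->1 k-->3
  result₂ = (0->2 1->3)
Equal? equal; square commutes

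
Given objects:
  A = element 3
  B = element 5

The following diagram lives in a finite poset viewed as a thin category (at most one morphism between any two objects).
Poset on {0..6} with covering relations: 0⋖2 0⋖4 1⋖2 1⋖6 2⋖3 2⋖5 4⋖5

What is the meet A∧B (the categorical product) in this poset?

Answer: A∧B = 2

Derivation:
Lower bounds of A=3 and B=5: {0,1,2}
  0 ≤ 2
  1 ≤ 2
  2 ≤ 2
glb = 2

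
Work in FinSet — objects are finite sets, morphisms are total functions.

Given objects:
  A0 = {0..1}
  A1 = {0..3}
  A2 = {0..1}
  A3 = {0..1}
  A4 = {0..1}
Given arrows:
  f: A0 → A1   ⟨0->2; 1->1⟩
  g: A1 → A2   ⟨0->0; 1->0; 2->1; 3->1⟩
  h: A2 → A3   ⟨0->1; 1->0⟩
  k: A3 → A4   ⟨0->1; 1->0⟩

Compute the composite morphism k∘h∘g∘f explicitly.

  0 f→2 g→1 h→0 k→1
  1 f→1 g→0 h→1 k→0
composite: ⟨0->1; 1->0⟩

Answer: ⟨0->1; 1->0⟩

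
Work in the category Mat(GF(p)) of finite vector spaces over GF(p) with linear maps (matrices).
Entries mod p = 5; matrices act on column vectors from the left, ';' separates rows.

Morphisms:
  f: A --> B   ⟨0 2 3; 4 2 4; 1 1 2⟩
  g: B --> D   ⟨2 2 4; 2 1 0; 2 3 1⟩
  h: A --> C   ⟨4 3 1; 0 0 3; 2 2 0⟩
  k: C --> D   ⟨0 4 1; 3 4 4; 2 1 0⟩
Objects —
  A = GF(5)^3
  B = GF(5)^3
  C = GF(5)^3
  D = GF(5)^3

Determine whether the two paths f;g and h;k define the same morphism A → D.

Answer: DOES NOT COMMUTE

Work:
Path 1 = f;g:
  e0=[1,0,0] f-->[0,4,1] g-->[2,4,3]
  e1=[0,1,0] f-->[2,2,1] g-->[2,1,1]
  e2=[0,0,1] f-->[3,4,2] g-->[2,0,0]
  result₁ = ⟨2 2 2; 4 1 0; 3 1 0⟩
Path 2 = h;k:
  e0=[1,0,0] h-->[4,0,2] k-->[2,0,3]
  e1=[0,1,0] h-->[3,0,2] k-->[2,2,1]
  e2=[0,0,1] h-->[1,3,0] k-->[2,0,0]
  result₂ = ⟨2 2 2; 0 2 0; 3 1 0⟩
Equal? NO — does not commute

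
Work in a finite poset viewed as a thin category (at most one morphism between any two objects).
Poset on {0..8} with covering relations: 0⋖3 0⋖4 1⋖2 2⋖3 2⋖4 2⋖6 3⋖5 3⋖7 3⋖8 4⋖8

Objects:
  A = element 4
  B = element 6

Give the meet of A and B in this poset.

Common predecessors of 4,6: {1,2}
  1 ⊑ 2
  2 ⊑ 2
glb = 2

Answer: A∧B = 2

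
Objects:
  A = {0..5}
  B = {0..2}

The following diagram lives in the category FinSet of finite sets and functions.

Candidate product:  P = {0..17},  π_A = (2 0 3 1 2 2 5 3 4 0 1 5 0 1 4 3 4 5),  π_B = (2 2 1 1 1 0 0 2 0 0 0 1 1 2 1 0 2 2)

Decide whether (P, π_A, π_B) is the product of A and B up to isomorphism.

|A|·|B| = 6·3 = 18;  |P| = 18
Check the pairing map k ↦ (π_A(k), π_B(k)):
  0 : (2,2)
  1 : (0,2)
  2 : (3,1)
  3 : (1,1)
  4 : (2,1)
  5 : (2,0)
  6 : (5,0)
  7 : (3,2)
  8 : (4,0)
  9 : (0,0)
  10 : (1,0)
  11 : (5,1)
  12 : (0,1)
  13 : (1,2)
  14 : (4,1)
  15 : (3,0)
  16 : (4,2)
  17 : (5,2)
distinct pairs in image: 18 / 18 needed
  → bijection onto A×B; projections well-typed.

Answer: VALID PRODUCT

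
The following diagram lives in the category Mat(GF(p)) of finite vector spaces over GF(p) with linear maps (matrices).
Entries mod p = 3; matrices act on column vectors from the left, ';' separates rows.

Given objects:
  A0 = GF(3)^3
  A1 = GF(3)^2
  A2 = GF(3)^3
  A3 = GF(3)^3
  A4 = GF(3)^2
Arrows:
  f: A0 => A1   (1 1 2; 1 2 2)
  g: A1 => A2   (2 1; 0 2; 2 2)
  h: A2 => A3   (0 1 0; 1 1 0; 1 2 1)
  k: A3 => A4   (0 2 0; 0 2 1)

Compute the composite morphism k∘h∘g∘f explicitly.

  e0=(1,0,0) f=>(1,1) g=>(0,2,1) h=>(2,2,2) k=>(1,0)
  e1=(0,1,0) f=>(1,2) g=>(1,1,0) h=>(1,2,0) k=>(1,1)
  e2=(0,0,1) f=>(2,2) g=>(0,1,2) h=>(1,1,1) k=>(2,0)
⟦path⟧: (1 1 2; 0 1 0)

Answer: (1 1 2; 0 1 0)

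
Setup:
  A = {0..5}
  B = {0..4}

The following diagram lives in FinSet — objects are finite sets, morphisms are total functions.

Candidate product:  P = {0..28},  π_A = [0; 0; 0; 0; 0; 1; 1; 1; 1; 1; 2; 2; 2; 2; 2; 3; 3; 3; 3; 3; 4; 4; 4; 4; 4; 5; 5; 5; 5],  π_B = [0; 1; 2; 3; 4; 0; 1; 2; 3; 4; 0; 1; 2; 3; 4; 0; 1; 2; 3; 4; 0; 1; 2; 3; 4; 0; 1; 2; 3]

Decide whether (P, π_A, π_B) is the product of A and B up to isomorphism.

|A|·|B| = 6·5 = 30;  |P| = 29
  → cardinalities differ; no bijection possible.

Answer: NOT A VALID PRODUCT — |P|=29 ≠ |A|·|B|=30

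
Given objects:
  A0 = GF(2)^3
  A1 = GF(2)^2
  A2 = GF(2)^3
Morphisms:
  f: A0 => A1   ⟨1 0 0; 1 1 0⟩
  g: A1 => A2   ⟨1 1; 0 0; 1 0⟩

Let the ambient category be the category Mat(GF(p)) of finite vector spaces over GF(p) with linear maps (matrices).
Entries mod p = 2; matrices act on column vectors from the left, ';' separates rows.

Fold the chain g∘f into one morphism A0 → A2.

  e0=⟨1,0,0⟩ f=>⟨1,1⟩ g=>⟨0,0,1⟩
  e1=⟨0,1,0⟩ f=>⟨0,1⟩ g=>⟨1,0,0⟩
  e2=⟨0,0,1⟩ f=>⟨0,0⟩ g=>⟨0,0,0⟩
composite: ⟨0 1 0; 0 0 0; 1 0 0⟩

Answer: ⟨0 1 0; 0 0 0; 1 0 0⟩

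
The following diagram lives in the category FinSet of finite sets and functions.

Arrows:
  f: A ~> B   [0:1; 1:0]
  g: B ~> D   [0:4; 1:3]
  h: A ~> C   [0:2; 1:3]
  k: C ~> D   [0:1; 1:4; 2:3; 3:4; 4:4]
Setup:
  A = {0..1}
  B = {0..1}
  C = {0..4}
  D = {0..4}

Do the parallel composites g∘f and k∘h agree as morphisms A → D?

Answer: COMMUTES

Trace:
Path 1 = f;g:
  0 f~>1 g~>3
  1 f~>0 g~>4
  ⟦path⟧₁ = [0:3; 1:4]
Path 2 = h;k:
  0 h~>2 k~>3
  1 h~>3 k~>4
  ⟦path⟧₂ = [0:3; 1:4]
Equal? equal; square commutes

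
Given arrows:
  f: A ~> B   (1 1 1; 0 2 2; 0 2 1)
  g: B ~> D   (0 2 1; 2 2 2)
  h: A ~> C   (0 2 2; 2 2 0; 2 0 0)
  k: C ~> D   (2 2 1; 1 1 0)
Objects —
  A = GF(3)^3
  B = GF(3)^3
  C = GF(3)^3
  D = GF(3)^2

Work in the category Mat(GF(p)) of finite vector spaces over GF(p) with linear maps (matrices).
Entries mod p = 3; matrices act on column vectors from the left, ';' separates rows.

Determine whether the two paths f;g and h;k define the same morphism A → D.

Along f;g (path 1):
  e0=[1,0,0] f~>[1,0,0] g~>[0,2]
  e1=[0,1,0] f~>[1,2,2] g~>[0,1]
  e2=[0,0,1] f~>[1,2,1] g~>[2,2]
  ⟦path⟧₁ = (0 0 2; 2 1 2)
Along h;k (path 2):
  e0=[1,0,0] h~>[0,2,2] k~>[0,2]
  e1=[0,1,0] h~>[2,2,0] k~>[2,1]
  e2=[0,0,1] h~>[2,0,0] k~>[1,2]
  ⟦path⟧₂ = (0 2 1; 2 1 2)
Equal? differ; not commutative

Answer: DOES NOT COMMUTE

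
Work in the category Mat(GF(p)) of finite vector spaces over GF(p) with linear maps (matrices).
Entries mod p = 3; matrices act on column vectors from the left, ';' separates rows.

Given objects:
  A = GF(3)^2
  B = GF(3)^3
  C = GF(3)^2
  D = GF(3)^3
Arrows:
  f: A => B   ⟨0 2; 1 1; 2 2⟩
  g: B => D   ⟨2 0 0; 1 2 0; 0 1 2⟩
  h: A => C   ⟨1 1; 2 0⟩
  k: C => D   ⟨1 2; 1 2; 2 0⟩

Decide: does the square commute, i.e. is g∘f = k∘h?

Answer: DOES NOT COMMUTE

Derivation:
Along f;g (path 1):
  e0=(1,0) f=>(0,1,2) g=>(0,2,2)
  e1=(0,1) f=>(2,1,2) g=>(1,1,2)
  composite₁ = ⟨0 1; 2 1; 2 2⟩
Along h;k (path 2):
  e0=(1,0) h=>(1,2) k=>(2,2,2)
  e1=(0,1) h=>(1,0) k=>(1,1,2)
  composite₂ = ⟨2 1; 2 1; 2 2⟩
Equal? distinct morphisms ✗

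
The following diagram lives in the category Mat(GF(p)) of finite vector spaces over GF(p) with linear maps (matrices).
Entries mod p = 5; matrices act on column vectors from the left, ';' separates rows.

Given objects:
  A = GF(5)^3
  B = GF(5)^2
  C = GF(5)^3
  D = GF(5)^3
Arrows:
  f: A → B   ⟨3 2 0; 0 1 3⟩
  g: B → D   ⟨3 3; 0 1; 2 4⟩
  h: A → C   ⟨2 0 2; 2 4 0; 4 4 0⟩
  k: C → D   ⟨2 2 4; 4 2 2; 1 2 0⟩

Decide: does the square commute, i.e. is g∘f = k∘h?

Along f;g (path 1):
  e0=[1,0,0] f→[3,0] g→[4,0,1]
  e1=[0,1,0] f→[2,1] g→[4,1,3]
  e2=[0,0,1] f→[0,3] g→[4,3,2]
  ⟦path⟧₁ = ⟨4 4 4; 0 1 3; 1 3 2⟩
Along h;k (path 2):
  e0=[1,0,0] h→[2,2,4] k→[4,0,1]
  e1=[0,1,0] h→[0,4,4] k→[4,1,3]
  e2=[0,0,1] h→[2,0,0] k→[4,3,2]
  ⟦path⟧₂ = ⟨4 4 4; 0 1 3; 1 3 2⟩
Equal? equal; square commutes

Answer: COMMUTES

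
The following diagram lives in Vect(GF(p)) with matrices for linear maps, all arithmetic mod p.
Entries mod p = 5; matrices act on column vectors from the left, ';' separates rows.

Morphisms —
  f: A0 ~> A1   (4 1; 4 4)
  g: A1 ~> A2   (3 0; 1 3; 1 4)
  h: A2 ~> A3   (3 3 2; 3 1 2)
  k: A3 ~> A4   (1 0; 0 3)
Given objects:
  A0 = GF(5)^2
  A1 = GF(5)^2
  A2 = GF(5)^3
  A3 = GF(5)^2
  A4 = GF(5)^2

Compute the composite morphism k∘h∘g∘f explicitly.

Answer: (4 2; 1 3)

Work:
  e0=⟨1,0⟩ f~>⟨4,4⟩ g~>⟨2,1,0⟩ h~>⟨4,2⟩ k~>⟨4,1⟩
  e1=⟨0,1⟩ f~>⟨1,4⟩ g~>⟨3,3,2⟩ h~>⟨2,1⟩ k~>⟨2,3⟩
⟦path⟧: (4 2; 1 3)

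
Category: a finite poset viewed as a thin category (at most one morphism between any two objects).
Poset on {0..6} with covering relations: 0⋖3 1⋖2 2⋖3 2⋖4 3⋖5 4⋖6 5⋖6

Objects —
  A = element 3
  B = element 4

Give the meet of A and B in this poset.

{x : x<=A ∧ x<=B} = {1,2}  (A=3, B=4)
  1 <= 2
  2 <= 2
glb = 2

Answer: A∧B = 2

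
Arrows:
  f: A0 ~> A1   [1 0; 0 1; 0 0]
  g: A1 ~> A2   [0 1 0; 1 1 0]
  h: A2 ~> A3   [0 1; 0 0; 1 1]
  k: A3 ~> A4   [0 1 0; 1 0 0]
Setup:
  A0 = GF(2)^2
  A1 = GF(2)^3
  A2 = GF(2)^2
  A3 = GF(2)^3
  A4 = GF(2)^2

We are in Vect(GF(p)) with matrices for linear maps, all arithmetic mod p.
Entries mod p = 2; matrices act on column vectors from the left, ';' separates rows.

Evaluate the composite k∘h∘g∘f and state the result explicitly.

Answer: [0 0; 1 1]

Derivation:
  e0=⟨1,0⟩ f~>⟨1,0,0⟩ g~>⟨0,1⟩ h~>⟨1,0,1⟩ k~>⟨0,1⟩
  e1=⟨0,1⟩ f~>⟨0,1,0⟩ g~>⟨1,1⟩ h~>⟨1,0,0⟩ k~>⟨0,1⟩
composite: [0 0; 1 1]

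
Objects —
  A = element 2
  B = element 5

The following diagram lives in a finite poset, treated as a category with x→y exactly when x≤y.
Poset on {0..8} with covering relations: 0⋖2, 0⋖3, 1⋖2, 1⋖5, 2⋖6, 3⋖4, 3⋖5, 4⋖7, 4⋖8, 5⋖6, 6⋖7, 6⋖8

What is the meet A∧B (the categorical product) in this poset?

Lower bounds of A=2 and B=5: {0,1}
  maximal lower bounds 0 and 1 are incomparable: neither 0<=1 nor 1<=0
→ no greatest lower bound exists

Answer: NO MEET EXISTS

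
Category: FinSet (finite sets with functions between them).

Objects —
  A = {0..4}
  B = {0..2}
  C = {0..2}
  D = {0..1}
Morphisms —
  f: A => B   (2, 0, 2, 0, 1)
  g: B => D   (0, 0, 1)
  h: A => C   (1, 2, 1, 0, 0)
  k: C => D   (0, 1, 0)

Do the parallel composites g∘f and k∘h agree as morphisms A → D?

Answer: COMMUTES

Trace:
Along f;g (path 1):
  0 f=>2 g=>1
  1 f=>0 g=>0
  2 f=>2 g=>1
  3 f=>0 g=>0
  4 f=>1 g=>0
  ⟦path⟧₁ = (1, 0, 1, 0, 0)
Along h;k (path 2):
  0 h=>1 k=>1
  1 h=>2 k=>0
  2 h=>1 k=>1
  3 h=>0 k=>0
  4 h=>0 k=>0
  ⟦path⟧₂ = (1, 0, 1, 0, 0)
Equal? same morphism ✓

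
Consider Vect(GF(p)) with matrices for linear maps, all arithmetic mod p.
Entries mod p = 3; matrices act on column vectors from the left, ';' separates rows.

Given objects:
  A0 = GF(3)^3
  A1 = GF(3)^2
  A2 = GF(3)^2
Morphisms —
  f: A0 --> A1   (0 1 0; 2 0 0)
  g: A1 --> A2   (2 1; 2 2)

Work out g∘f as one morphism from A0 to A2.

  e0=⟨1,0,0⟩ f-->⟨0,2⟩ g-->⟨2,1⟩
  e1=⟨0,1,0⟩ f-->⟨1,0⟩ g-->⟨2,2⟩
  e2=⟨0,0,1⟩ f-->⟨0,0⟩ g-->⟨0,0⟩
⟦path⟧: (2 2 0; 1 2 0)

Answer: (2 2 0; 1 2 0)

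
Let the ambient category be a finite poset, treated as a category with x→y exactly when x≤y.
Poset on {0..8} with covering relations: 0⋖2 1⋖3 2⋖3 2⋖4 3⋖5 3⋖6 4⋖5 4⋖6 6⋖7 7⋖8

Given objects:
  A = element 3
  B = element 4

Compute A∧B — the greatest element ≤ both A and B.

Answer: A∧B = 2

Derivation:
{x : x<=A ∧ x<=B} = {0,2}  (A=3, B=4)
  0 <= 2
  2 <= 2
glb = 2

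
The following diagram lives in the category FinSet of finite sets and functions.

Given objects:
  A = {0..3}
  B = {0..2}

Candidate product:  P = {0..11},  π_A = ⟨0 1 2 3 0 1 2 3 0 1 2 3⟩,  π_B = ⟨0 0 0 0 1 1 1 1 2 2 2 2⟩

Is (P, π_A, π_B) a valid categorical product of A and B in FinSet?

|A|·|B| = 4·3 = 12;  |P| = 12
Check the pairing map k ↦ (π_A(k), π_B(k)):
  0 ↦ (0,0)
  1 ↦ (1,0)
  2 ↦ (2,0)
  3 ↦ (3,0)
  4 ↦ (0,1)
  5 ↦ (1,1)
  6 ↦ (2,1)
  7 ↦ (3,1)
  8 ↦ (0,2)
  9 ↦ (1,2)
  10 ↦ (2,2)
  11 ↦ (3,2)
distinct pairs in image: 12 / 12 needed
  → bijection onto A×B; projections well-typed.

Answer: VALID PRODUCT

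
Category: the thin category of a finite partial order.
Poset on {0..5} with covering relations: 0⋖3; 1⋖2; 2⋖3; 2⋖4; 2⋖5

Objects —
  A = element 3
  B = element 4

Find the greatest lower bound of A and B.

Answer: A∧B = 2

Derivation:
Common predecessors of 3,4: {1,2}
  1 ≤ 2
  2 ≤ 2
glb = 2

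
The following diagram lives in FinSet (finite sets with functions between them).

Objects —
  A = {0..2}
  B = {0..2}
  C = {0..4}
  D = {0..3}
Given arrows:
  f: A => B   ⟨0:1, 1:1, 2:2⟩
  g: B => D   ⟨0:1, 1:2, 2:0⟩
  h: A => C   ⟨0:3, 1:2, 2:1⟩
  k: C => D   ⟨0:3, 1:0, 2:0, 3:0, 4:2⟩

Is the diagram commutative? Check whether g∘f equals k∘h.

Answer: DOES NOT COMMUTE

Derivation:
Along f;g (path 1):
  0 f=>1 g=>2
  1 f=>1 g=>2
  2 f=>2 g=>0
  result₁ = ⟨0:2, 1:2, 2:0⟩
Along h;k (path 2):
  0 h=>3 k=>0
  1 h=>2 k=>0
  2 h=>1 k=>0
  result₂ = ⟨0:0, 1:0, 2:0⟩
Equal? distinct morphisms ✗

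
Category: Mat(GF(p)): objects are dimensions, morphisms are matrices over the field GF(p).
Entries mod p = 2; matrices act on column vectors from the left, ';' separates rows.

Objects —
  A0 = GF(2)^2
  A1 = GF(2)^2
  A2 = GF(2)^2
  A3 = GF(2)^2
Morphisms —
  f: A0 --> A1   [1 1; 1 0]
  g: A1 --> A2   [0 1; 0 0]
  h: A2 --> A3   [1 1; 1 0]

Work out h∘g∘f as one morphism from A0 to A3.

Answer: [1 0; 1 0]

Derivation:
  e0=(1,0) f-->(1,1) g-->(1,0) h-->(1,1)
  e1=(0,1) f-->(1,0) g-->(0,0) h-->(0,0)
⟦path⟧: [1 0; 1 0]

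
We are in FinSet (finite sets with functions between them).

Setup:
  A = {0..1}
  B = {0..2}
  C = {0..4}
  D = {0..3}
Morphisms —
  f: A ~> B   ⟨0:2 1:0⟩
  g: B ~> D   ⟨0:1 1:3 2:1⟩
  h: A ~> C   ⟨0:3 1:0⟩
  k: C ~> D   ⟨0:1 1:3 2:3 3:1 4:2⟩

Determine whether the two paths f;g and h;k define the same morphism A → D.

Answer: COMMUTES

Derivation:
Path 1 = f;g:
  0 f~>2 g~>1
  1 f~>0 g~>1
  result₁ = ⟨0:1 1:1⟩
Path 2 = h;k:
  0 h~>3 k~>1
  1 h~>0 k~>1
  result₂ = ⟨0:1 1:1⟩
Equal? same morphism ✓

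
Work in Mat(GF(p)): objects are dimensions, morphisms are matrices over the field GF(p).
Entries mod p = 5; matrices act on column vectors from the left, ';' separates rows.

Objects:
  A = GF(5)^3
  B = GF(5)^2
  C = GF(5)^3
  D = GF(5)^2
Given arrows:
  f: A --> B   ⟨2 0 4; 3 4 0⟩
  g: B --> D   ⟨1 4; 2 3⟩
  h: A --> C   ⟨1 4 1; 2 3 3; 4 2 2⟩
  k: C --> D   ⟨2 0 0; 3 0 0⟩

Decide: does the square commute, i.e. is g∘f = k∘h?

Along f;g (path 1):
  e0=[1,0,0] f-->[2,3] g-->[4,3]
  e1=[0,1,0] f-->[0,4] g-->[1,2]
  e2=[0,0,1] f-->[4,0] g-->[4,3]
  ⟦path⟧₁ = ⟨4 1 4; 3 2 3⟩
Along h;k (path 2):
  e0=[1,0,0] h-->[1,2,4] k-->[2,3]
  e1=[0,1,0] h-->[4,3,2] k-->[3,2]
  e2=[0,0,1] h-->[1,3,2] k-->[2,3]
  ⟦path⟧₂ = ⟨2 3 2; 3 2 3⟩
Equal? NO — does not commute

Answer: DOES NOT COMMUTE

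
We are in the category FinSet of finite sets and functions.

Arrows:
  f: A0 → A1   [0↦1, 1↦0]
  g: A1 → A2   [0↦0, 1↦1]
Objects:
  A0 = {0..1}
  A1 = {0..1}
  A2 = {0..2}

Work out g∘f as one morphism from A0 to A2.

Answer: [0↦1, 1↦0]

Trace:
  0 f→1 g→1
  1 f→0 g→0
composite: [0↦1, 1↦0]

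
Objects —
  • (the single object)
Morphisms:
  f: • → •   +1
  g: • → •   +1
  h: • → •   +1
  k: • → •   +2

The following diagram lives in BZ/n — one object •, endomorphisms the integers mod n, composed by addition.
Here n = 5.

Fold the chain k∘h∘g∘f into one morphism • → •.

Answer: +0

Work:
  0 +1≡1 +1≡2 +1≡3 +2≡0  (mod 5)
⟦path⟧: +0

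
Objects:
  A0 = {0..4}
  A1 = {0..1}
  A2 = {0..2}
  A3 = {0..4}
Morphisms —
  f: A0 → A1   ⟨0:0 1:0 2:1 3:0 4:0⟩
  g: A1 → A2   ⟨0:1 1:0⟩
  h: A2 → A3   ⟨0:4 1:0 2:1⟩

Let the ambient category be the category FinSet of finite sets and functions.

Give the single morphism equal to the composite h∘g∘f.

Answer: ⟨0:0 1:0 2:4 3:0 4:0⟩

Work:
  0 f→0 g→1 h→0
  1 f→0 g→1 h→0
  2 f→1 g→0 h→4
  3 f→0 g→1 h→0
  4 f→0 g→1 h→0
result: ⟨0:0 1:0 2:4 3:0 4:0⟩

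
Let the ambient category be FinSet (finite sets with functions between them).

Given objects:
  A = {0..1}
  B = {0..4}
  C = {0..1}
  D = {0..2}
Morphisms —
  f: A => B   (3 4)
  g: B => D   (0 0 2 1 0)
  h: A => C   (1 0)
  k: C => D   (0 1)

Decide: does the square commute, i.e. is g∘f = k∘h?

Path 1 = f;g:
  0 f=>3 g=>1
  1 f=>4 g=>0
  composite₁ = (1 0)
Path 2 = h;k:
  0 h=>1 k=>1
  1 h=>0 k=>0
  composite₂ = (1 0)
Equal? same morphism ✓

Answer: COMMUTES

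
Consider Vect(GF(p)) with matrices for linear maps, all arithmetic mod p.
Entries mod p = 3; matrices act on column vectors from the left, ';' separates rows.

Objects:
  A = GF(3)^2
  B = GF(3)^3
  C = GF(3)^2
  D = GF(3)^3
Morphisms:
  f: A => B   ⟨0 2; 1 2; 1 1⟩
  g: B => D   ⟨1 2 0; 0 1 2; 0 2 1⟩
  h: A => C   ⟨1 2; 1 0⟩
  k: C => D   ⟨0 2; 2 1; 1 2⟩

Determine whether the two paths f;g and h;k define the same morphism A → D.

Path 1 = f;g:
  e0=[1,0] f=>[0,1,1] g=>[2,0,0]
  e1=[0,1] f=>[2,2,1] g=>[0,1,2]
  ⟦path⟧₁ = ⟨2 0; 0 1; 0 2⟩
Path 2 = h;k:
  e0=[1,0] h=>[1,1] k=>[2,0,0]
  e1=[0,1] h=>[2,0] k=>[0,1,2]
  ⟦path⟧₂ = ⟨2 0; 0 1; 0 2⟩
Equal? YES — commutes

Answer: COMMUTES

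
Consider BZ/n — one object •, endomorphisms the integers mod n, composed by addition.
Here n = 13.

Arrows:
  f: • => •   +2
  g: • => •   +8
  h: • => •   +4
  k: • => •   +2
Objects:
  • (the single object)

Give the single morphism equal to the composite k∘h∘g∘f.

  0 +2≡2 +8≡10 +4≡1 +2≡3  (mod 13)
⟦path⟧: +3

Answer: +3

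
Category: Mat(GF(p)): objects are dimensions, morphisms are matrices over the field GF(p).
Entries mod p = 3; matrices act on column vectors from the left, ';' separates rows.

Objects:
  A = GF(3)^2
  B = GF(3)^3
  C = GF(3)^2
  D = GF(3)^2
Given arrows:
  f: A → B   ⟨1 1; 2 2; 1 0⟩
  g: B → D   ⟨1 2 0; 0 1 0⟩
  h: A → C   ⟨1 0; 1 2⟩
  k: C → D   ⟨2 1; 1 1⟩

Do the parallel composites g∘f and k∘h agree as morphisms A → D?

Answer: DOES NOT COMMUTE

Derivation:
1) trace f;g:
  e0=[1,0] f→[1,2,1] g→[2,2]
  e1=[0,1] f→[1,2,0] g→[2,2]
  result₁ = ⟨2 2; 2 2⟩
2) trace h;k:
  e0=[1,0] h→[1,1] k→[0,2]
  e1=[0,1] h→[0,2] k→[2,2]
  result₂ = ⟨0 2; 2 2⟩
Equal? NO — does not commute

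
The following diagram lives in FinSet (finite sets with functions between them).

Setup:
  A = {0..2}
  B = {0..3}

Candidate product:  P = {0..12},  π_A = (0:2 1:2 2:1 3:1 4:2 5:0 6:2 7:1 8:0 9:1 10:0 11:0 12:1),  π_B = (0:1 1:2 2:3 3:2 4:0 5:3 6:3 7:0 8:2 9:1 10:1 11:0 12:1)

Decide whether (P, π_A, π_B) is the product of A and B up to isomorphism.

Answer: NOT A VALID PRODUCT — |P|=13 ≠ |A|·|B|=12

Trace:
|A|·|B| = 3·4 = 12;  |P| = 13
  → cardinalities differ; no bijection possible.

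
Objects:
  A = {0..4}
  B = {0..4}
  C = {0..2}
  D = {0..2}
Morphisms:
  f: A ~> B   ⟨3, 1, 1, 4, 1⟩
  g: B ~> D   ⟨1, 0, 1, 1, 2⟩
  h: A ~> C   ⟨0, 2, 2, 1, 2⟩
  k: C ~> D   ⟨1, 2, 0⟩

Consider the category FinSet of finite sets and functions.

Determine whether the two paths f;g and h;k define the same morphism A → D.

Along f;g (path 1):
  0 f~>3 g~>1
  1 f~>1 g~>0
  2 f~>1 g~>0
  3 f~>4 g~>2
  4 f~>1 g~>0
  result₁ = ⟨1, 0, 0, 2, 0⟩
Along h;k (path 2):
  0 h~>0 k~>1
  1 h~>2 k~>0
  2 h~>2 k~>0
  3 h~>1 k~>2
  4 h~>2 k~>0
  result₂ = ⟨1, 0, 0, 2, 0⟩
Equal? YES — commutes

Answer: COMMUTES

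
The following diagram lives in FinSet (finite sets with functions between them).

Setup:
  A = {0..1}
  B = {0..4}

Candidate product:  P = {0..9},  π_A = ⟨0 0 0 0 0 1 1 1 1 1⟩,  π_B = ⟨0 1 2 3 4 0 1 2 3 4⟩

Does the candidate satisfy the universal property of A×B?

Answer: VALID PRODUCT

Derivation:
|A|·|B| = 2·5 = 10;  |P| = 10
Check the pairing map k ↦ (π_A(k), π_B(k)):
  0 : (0,0)
  1 : (0,1)
  2 : (0,2)
  3 : (0,3)
  4 : (0,4)
  5 : (1,0)
  6 : (1,1)
  7 : (1,2)
  8 : (1,3)
  9 : (1,4)
distinct pairs in image: 10 / 10 needed
  → bijection onto A×B; projections well-typed.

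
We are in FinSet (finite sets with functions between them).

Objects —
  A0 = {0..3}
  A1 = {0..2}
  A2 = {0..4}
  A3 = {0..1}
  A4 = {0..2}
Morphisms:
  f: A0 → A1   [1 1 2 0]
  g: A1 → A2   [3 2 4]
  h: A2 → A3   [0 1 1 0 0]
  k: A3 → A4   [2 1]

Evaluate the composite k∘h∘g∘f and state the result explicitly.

  0 f→1 g→2 h→1 k→1
  1 f→1 g→2 h→1 k→1
  2 f→2 g→4 h→0 k→2
  3 f→0 g→3 h→0 k→2
composite: [1 1 2 2]

Answer: [1 1 2 2]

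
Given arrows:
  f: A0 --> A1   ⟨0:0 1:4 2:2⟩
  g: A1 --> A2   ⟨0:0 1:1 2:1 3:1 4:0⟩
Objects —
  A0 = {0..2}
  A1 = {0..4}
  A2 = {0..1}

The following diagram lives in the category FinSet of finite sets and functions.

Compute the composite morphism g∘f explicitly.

Answer: ⟨0:0 1:0 2:1⟩

Derivation:
  0 f-->0 g-->0
  1 f-->4 g-->0
  2 f-->2 g-->1
result: ⟨0:0 1:0 2:1⟩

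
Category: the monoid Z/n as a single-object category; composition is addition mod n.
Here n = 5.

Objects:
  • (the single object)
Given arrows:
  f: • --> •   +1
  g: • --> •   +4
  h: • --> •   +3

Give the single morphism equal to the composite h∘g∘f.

Answer: +3

Derivation:
  0 +1≡1 +4≡0 +3≡3  (mod 5)
result: +3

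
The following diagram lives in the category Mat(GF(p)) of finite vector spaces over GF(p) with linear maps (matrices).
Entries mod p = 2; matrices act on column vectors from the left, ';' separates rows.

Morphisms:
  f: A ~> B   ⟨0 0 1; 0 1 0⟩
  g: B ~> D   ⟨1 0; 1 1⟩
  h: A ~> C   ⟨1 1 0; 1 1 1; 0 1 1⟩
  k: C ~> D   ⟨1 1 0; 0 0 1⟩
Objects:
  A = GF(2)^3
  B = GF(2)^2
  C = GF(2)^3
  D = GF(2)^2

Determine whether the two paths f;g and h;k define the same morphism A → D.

Answer: COMMUTES

Work:
Along f;g (path 1):
  e0=(1,0,0) f~>(0,0) g~>(0,0)
  e1=(0,1,0) f~>(0,1) g~>(0,1)
  e2=(0,0,1) f~>(1,0) g~>(1,1)
  composite₁ = ⟨0 0 1; 0 1 1⟩
Along h;k (path 2):
  e0=(1,0,0) h~>(1,1,0) k~>(0,0)
  e1=(0,1,0) h~>(1,1,1) k~>(0,1)
  e2=(0,0,1) h~>(0,1,1) k~>(1,1)
  composite₂ = ⟨0 0 1; 0 1 1⟩
Equal? equal; square commutes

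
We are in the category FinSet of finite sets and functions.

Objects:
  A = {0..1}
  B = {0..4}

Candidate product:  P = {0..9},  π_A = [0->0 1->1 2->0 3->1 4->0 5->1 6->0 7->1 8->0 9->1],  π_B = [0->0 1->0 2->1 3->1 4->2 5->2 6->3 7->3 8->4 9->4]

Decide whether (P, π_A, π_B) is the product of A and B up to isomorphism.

Answer: VALID PRODUCT

Trace:
|A|·|B| = 2·5 = 10;  |P| = 10
Check the pairing map k ↦ (π_A(k), π_B(k)):
  0 -> (0,0)
  1 -> (1,0)
  2 -> (0,1)
  3 -> (1,1)
  4 -> (0,2)
  5 -> (1,2)
  6 -> (0,3)
  7 -> (1,3)
  8 -> (0,4)
  9 -> (1,4)
distinct pairs in image: 10 / 10 needed
  → bijection onto A×B; projections well-typed.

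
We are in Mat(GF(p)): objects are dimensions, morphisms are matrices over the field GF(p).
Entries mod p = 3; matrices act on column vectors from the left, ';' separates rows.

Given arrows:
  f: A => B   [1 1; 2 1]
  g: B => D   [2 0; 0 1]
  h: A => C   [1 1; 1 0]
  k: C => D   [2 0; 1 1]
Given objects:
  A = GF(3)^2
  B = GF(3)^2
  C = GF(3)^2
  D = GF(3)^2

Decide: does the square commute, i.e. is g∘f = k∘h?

Answer: COMMUTES

Trace:
Along f;g (path 1):
  e0=[1,0] f=>[1,2] g=>[2,2]
  e1=[0,1] f=>[1,1] g=>[2,1]
  ⟦path⟧₁ = [2 2; 2 1]
Along h;k (path 2):
  e0=[1,0] h=>[1,1] k=>[2,2]
  e1=[0,1] h=>[1,0] k=>[2,1]
  ⟦path⟧₂ = [2 2; 2 1]
Equal? YES — commutes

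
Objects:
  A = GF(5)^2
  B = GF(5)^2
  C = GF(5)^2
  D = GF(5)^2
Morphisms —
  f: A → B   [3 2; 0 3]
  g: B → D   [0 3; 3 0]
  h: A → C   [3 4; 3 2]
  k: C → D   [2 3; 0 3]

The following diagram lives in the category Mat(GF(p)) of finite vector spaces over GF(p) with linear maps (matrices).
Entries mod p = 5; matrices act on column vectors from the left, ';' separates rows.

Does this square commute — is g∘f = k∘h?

Along f;g (path 1):
  e0=⟨1,0⟩ f→⟨3,0⟩ g→⟨0,4⟩
  e1=⟨0,1⟩ f→⟨2,3⟩ g→⟨4,1⟩
  composite₁ = [0 4; 4 1]
Along h;k (path 2):
  e0=⟨1,0⟩ h→⟨3,3⟩ k→⟨0,4⟩
  e1=⟨0,1⟩ h→⟨4,2⟩ k→⟨4,1⟩
  composite₂ = [0 4; 4 1]
Equal? same morphism ✓

Answer: COMMUTES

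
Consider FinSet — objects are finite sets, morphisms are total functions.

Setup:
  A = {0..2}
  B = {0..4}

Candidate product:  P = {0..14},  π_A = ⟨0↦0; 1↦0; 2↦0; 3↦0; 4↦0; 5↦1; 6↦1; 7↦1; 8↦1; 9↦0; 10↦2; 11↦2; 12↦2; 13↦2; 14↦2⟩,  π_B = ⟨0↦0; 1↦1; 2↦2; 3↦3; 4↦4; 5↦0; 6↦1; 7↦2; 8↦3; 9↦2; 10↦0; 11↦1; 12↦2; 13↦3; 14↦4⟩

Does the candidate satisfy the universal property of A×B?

Answer: NOT A VALID PRODUCT — duplicate pair at indices 2,9

Derivation:
|A|·|B| = 3·5 = 15;  |P| = 15
Check the pairing map k ↦ (π_A(k), π_B(k)):
  0 ↦ (0,0)
  1 ↦ (0,1)
  2 ↦ (0,2)
  3 ↦ (0,3)
  4 ↦ (0,4)
  5 ↦ (1,0)
  6 ↦ (1,1)
  7 ↦ (1,2)
  8 ↦ (1,3)
  9 ↦ (0,2)  ✗ repeats pair of k=2
  10 ↦ (2,0)
  11 ↦ (2,1)
  12 ↦ (2,2)
  13 ↦ (2,3)
  14 ↦ (2,4)
distinct pairs in image: 14 / 15 needed
  → (0,2) hit at k=2 and k=9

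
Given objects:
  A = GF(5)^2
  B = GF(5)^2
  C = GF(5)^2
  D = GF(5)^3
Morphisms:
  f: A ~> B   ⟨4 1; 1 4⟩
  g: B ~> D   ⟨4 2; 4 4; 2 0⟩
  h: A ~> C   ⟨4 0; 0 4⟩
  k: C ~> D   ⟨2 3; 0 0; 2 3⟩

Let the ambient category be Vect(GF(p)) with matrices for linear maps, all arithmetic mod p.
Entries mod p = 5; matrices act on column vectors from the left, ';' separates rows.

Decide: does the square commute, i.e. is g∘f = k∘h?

1) trace f;g:
  e0=[1,0] f~>[4,1] g~>[3,0,3]
  e1=[0,1] f~>[1,4] g~>[2,0,2]
  result₁ = ⟨3 2; 0 0; 3 2⟩
2) trace h;k:
  e0=[1,0] h~>[4,0] k~>[3,0,3]
  e1=[0,1] h~>[0,4] k~>[2,0,2]
  result₂ = ⟨3 2; 0 0; 3 2⟩
Equal? equal; square commutes

Answer: COMMUTES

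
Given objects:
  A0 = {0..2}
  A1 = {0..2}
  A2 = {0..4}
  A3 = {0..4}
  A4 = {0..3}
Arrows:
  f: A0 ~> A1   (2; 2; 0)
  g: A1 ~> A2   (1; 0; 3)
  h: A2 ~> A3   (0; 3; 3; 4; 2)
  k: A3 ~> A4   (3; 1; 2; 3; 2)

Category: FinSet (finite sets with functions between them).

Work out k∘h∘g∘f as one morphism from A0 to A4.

Answer: (2; 2; 3)

Derivation:
  0 f~>2 g~>3 h~>4 k~>2
  1 f~>2 g~>3 h~>4 k~>2
  2 f~>0 g~>1 h~>3 k~>3
⟦path⟧: (2; 2; 3)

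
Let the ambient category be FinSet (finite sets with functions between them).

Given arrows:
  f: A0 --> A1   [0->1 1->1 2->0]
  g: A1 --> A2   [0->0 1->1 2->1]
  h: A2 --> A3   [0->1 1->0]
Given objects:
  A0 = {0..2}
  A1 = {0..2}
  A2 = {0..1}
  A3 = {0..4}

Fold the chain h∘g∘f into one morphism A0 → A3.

  0 f-->1 g-->1 h-->0
  1 f-->1 g-->1 h-->0
  2 f-->0 g-->0 h-->1
⟦path⟧: [0->0 1->0 2->1]

Answer: [0->0 1->0 2->1]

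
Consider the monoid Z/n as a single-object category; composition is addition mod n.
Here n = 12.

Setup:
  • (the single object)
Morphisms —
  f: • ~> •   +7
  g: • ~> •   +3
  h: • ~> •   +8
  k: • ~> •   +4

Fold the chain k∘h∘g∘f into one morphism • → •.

Answer: +10

Derivation:
  0 +7≡7 +3≡10 +8≡6 +4≡10  (mod 12)
composite: +10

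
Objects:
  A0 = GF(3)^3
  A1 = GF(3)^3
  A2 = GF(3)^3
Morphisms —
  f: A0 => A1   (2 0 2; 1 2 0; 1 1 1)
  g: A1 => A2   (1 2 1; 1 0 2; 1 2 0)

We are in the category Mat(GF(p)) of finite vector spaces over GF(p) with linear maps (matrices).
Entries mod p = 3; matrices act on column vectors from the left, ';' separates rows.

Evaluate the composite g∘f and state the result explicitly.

Answer: (2 2 0; 1 2 1; 1 1 2)

Trace:
  e0=(1,0,0) f=>(2,1,1) g=>(2,1,1)
  e1=(0,1,0) f=>(0,2,1) g=>(2,2,1)
  e2=(0,0,1) f=>(2,0,1) g=>(0,1,2)
⟦path⟧: (2 2 0; 1 2 1; 1 1 2)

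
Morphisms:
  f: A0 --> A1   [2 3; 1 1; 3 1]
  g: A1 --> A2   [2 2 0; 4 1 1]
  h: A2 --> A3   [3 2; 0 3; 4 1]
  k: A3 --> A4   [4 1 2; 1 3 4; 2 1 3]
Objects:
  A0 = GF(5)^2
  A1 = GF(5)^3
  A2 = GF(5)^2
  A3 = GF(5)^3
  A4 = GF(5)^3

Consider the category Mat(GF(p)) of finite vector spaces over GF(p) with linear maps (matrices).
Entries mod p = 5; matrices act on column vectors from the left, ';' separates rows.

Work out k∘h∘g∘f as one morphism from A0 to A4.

Answer: [1 2; 4 2; 3 4]

Derivation:
  e0=⟨1,0⟩ f-->⟨2,1,3⟩ g-->⟨1,2⟩ h-->⟨2,1,1⟩ k-->⟨1,4,3⟩
  e1=⟨0,1⟩ f-->⟨3,1,1⟩ g-->⟨3,4⟩ h-->⟨2,2,1⟩ k-->⟨2,2,4⟩
⟦path⟧: [1 2; 4 2; 3 4]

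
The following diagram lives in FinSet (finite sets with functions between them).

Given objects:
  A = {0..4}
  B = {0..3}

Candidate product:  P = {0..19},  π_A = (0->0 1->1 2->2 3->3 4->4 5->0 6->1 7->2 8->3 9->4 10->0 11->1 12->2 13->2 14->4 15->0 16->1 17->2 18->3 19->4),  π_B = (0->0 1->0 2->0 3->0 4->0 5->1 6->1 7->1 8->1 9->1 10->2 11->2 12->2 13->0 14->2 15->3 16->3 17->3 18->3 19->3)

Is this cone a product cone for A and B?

Answer: NOT A VALID PRODUCT — duplicate pair at indices 2,13

Trace:
|A|·|B| = 5·4 = 20;  |P| = 20
Check the pairing map k ↦ (π_A(k), π_B(k)):
  0 -> (0,0)
  1 -> (1,0)
  2 -> (2,0)
  3 -> (3,0)
  4 -> (4,0)
  5 -> (0,1)
  6 -> (1,1)
  7 -> (2,1)
  8 -> (3,1)
  9 -> (4,1)
  10 -> (0,2)
  11 -> (1,2)
  12 -> (2,2)
  13 -> (2,0)  ✗ repeats pair of k=2
  14 -> (4,2)
  15 -> (0,3)
  16 -> (1,3)
  17 -> (2,3)
  18 -> (3,3)
  19 -> (4,3)
distinct pairs in image: 19 / 20 needed
  → (2,0) hit at k=2 and k=13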